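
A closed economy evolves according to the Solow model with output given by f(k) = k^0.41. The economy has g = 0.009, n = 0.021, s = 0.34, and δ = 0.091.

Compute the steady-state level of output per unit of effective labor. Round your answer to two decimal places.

y* = 2.05

In steady state, investment equals break-even investment: s·k^α = (n + g + δ)·k.
Dividing both sides by k: k^(1−α) = s / (n + g + δ).
k^0.59 = 0.34 / (0.021 + 0.009 + 0.091) = 0.34 / 0.121 = 2.8099
k* = 2.8099^(1/0.59) ≈ 5.7609
y* = (k*)^α = 5.7609^0.41 ≈ 2.0502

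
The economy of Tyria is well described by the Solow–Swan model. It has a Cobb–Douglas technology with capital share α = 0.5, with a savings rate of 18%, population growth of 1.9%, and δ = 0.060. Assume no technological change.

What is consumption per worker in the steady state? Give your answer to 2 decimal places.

In steady state, investment equals break-even investment: s·k^α = (n + δ)·k.
Rearranging, k^(1−α) = s / (n + δ).
k^0.5 = 0.18 / (0.019 + 0.060) = 0.18 / 0.079 = 2.2785
k* = 2.2785^(1/0.5) ≈ 5.1916
y* = (k*)^α = 5.1916^0.5 ≈ 2.2785
c* = (1 − s)·y* = (1 − 0.18) × 2.2785 ≈ 1.8684

c* ≈ 1.87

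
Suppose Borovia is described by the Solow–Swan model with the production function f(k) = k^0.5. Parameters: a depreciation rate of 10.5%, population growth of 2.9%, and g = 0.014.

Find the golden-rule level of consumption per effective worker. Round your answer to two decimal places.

c_gold ≈ 1.69

At the golden rule, f'(k) = n + g + δ, so α·k^(α−1) = n + g + δ and k_gold = (α/(n + g + δ))^(1/(1−α)).
k_gold = (0.5/0.148)^(1/0.5) = 3.3784^2 ≈ 11.4136
c_gold = f(k_gold) − (n + g + δ)·k_gold = 3.3784 − 0.148×11.4136 ≈ 1.6892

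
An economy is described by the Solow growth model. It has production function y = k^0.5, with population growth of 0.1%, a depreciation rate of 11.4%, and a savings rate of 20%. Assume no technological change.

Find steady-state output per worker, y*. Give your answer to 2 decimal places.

y* = 1.74

At the steady state, Δk = 0, so s·k^α = (n + δ)·k.
Rearranging, k^(1−α) = s / (n + δ).
k^0.5 = 0.20 / (0.001 + 0.114) = 0.20 / 0.115 = 1.7391
k* = 1.7391^(1/0.5) ≈ 3.0245
y* = (k*)^α = 3.0245^0.5 ≈ 1.7391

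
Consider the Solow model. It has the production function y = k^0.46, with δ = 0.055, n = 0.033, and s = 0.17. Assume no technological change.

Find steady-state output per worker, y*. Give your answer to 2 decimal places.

In steady state, investment equals break-even investment: s·k^α = (n + δ)·k.
Dividing both sides by k: k^(1−α) = s / (n + δ).
k^0.54 = 0.17 / (0.033 + 0.055) = 0.17 / 0.088 = 1.9318
k* = 1.9318^(1/0.54) ≈ 3.3850
y* = (k*)^α = 3.3850^0.46 ≈ 1.7523

y* ≈ 1.75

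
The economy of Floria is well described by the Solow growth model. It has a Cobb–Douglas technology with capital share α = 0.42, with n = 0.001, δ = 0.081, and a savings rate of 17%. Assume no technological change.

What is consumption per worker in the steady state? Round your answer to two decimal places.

In steady state, investment equals break-even investment: s·k^α = (n + δ)·k.
Dividing both sides by k: k^(1−α) = s / (n + δ).
k^0.58 = 0.17 / (0.001 + 0.081) = 0.17 / 0.082 = 2.0732
k* = 2.0732^(1/0.58) ≈ 3.5151
y* = (k*)^α = 3.5151^0.42 ≈ 1.6955
c* = (1 − s)·y* = (1 − 0.17) × 1.6955 ≈ 1.4073

c* = 1.41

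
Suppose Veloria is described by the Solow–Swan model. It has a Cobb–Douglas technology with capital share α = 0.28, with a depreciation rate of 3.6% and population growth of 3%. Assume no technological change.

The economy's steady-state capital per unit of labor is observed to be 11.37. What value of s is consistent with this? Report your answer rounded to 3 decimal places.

s ≈ 0.380

In steady state, investment equals break-even investment: s·k^α = (n + δ)·k.
So s / (n + δ) = (k*)^(1−α) = 11.37^0.72 = 5.7564.
Therefore s = 5.7564 × (n + δ) = 5.7564 × 0.066 = 0.3799.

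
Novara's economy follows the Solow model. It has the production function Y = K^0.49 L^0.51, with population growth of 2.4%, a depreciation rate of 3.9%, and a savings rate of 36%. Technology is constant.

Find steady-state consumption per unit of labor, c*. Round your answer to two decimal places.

Steady state requires s·f(k) = (n + δ)·k, i.e. s·k^α = (n + δ)·k.
Dividing both sides by k: k^(1−α) = s / (n + δ).
k^0.51 = 0.36 / (0.024 + 0.039) = 0.36 / 0.063 = 5.7143
k* = 5.7143^(1/0.51) ≈ 30.4959
y* = (k*)^α = 30.4959^0.49 ≈ 5.3368
c* = (1 − s)·y* = (1 − 0.36) × 5.3368 ≈ 3.4156

c* ≈ 3.42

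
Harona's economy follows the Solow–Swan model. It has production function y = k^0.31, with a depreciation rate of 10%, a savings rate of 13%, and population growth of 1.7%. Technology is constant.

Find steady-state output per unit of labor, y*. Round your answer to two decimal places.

At the steady state, Δk = 0, so s·k^α = (n + δ)·k.
Rearranging, k^(1−α) = s / (n + δ).
k^0.69 = 0.13 / (0.017 + 0.100) = 0.13 / 0.117 = 1.1111
k* = 1.1111^(1/0.69) ≈ 1.1650
y* = (k*)^α = 1.1650^0.31 ≈ 1.0485

y* ≈ 1.05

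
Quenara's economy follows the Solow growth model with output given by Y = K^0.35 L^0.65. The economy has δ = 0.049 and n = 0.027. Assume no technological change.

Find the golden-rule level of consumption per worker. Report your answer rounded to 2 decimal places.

At the golden rule, f'(k) = n + δ, so α·k^(α−1) = n + δ and k_gold = (α/(n + δ))^(1/(1−α)).
k_gold = (0.35/0.076)^(1/0.65) = 4.6053^1.5385 ≈ 10.4815
c_gold = f(k_gold) − (n + δ)·k_gold = 2.2759 − 0.076×10.4815 ≈ 1.4793

c_gold ≈ 1.48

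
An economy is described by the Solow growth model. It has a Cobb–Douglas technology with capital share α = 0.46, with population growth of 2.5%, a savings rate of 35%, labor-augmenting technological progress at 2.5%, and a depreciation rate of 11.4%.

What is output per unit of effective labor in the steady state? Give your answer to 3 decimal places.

At the steady state, Δk = 0, so s·k^α = (n + g + δ)·k.
Dividing both sides by k: k^(1−α) = s / (n + g + δ).
k^0.54 = 0.35 / (0.025 + 0.025 + 0.114) = 0.35 / 0.164 = 2.1341
k* = 2.1341^(1/0.54) ≈ 4.0706
y* = (k*)^α = 4.0706^0.46 ≈ 1.9074

y* ≈ 1.907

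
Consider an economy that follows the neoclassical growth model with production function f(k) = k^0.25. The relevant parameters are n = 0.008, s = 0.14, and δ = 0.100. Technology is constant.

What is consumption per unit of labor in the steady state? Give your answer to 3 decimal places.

Steady state requires s·f(k) = (n + δ)·k, i.e. s·k^α = (n + δ)·k.
Rearranging, k^(1−α) = s / (n + δ).
k^0.75 = 0.14 / (0.008 + 0.100) = 0.14 / 0.108 = 1.2963
k* = 1.2963^(1/0.75) ≈ 1.4134
y* = (k*)^α = 1.4134^0.25 ≈ 1.0904
c* = (1 − s)·y* = (1 − 0.14) × 1.0904 ≈ 0.9377

c* = 0.938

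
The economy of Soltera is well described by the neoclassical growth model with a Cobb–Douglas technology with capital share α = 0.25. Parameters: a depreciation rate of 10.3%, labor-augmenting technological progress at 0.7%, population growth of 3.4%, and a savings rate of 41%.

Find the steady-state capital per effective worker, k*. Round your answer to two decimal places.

At the steady state, Δk = 0, so s·k^α = (n + g + δ)·k.
Rearranging, k^(1−α) = s / (n + g + δ).
k^0.75 = 0.41 / (0.034 + 0.007 + 0.103) = 0.41 / 0.144 = 2.8472
k* = 2.8472^(1/0.75) ≈ 4.0354

k* ≈ 4.04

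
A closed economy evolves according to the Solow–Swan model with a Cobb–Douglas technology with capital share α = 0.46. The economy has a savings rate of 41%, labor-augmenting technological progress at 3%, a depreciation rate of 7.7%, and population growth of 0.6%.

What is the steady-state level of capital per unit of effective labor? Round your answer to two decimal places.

In steady state, investment equals break-even investment: s·k^α = (n + g + δ)·k.
Dividing both sides by k: k^(1−α) = s / (n + g + δ).
k^0.54 = 0.41 / (0.006 + 0.030 + 0.077) = 0.41 / 0.113 = 3.6283
k* = 3.6283^(1/0.54) ≈ 10.8765

k* = 10.88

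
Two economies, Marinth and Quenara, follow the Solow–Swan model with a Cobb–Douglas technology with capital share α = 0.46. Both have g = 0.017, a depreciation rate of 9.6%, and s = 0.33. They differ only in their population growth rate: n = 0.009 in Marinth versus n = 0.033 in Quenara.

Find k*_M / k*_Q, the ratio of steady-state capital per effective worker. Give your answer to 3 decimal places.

Steady-state k* = [s/(n + g + δ)]^(1/(1−α)), so the ratio is [ (s_M/(n + g + δ)_M) / (s_Q/(n + g + δ)_Q) ]^1.8519.
s_M/(n + g + δ)_M = 0.33/0.122 = 2.7049; s_Q/(n + g + δ)_Q = 0.33/0.146 = 2.2603.
Ratio = (2.7049/2.2603)^1.8519 = 1.1967^1.8519 ≈ 1.3945

ratio ≈ 1.395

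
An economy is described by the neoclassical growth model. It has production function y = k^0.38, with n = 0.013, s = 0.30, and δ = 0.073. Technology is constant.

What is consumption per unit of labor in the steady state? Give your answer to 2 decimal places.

c* ≈ 1.51

In steady state, investment equals break-even investment: s·k^α = (n + δ)·k.
Dividing both sides by k: k^(1−α) = s / (n + δ).
k^0.62 = 0.30 / (0.013 + 0.073) = 0.30 / 0.086 = 3.4884
k* = 3.4884^(1/0.62) ≈ 7.5025
y* = (k*)^α = 7.5025^0.38 ≈ 2.1507
c* = (1 − s)·y* = (1 − 0.30) × 2.1507 ≈ 1.5055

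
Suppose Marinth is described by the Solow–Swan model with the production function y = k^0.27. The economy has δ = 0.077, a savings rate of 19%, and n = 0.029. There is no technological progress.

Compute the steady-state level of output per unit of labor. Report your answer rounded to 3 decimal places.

Steady state requires s·f(k) = (n + δ)·k, i.e. s·k^α = (n + δ)·k.
Dividing both sides by k: k^(1−α) = s / (n + δ).
k^0.73 = 0.19 / (0.029 + 0.077) = 0.19 / 0.106 = 1.7925
k* = 1.7925^(1/0.73) ≈ 2.2244
y* = (k*)^α = 2.2244^0.27 ≈ 1.2409

y* ≈ 1.241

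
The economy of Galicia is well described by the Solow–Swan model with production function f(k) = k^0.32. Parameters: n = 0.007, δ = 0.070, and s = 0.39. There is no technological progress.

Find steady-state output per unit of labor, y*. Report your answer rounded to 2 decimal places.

In steady state, investment equals break-even investment: s·k^α = (n + δ)·k.
Rearranging, k^(1−α) = s / (n + δ).
k^0.68 = 0.39 / (0.007 + 0.070) = 0.39 / 0.077 = 5.0649
k* = 5.0649^(1/0.68) ≈ 10.8676
y* = (k*)^α = 10.8676^0.32 ≈ 2.1457

y* = 2.15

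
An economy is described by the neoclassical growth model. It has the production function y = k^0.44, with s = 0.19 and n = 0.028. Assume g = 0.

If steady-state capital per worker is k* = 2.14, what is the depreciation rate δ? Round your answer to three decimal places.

Steady state requires s·f(k) = (n + δ)·k, i.e. s·k^α = (n + δ)·k.
So s / (n + δ) = (k*)^(1−α) = 2.14^0.56 = 1.5312.
Therefore n + δ = s / 1.5312 = 0.19 / 1.5312 = 0.1241, so δ = 0.1241 − 0.028 = 0.0961.

δ ≈ 0.096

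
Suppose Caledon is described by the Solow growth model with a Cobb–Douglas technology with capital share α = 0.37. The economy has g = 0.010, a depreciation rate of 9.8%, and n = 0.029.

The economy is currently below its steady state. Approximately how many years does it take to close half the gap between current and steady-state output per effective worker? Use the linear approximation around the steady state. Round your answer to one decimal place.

Near the steady state the convergence rate is λ = (1 − α)(n + g + δ).
λ = (1 − 0.37) × 0.137 = 0.63 × 0.137 = 0.08631
Half-life = ln 2 / λ = 0.6931 / 0.08631 ≈ 8.03 years

about 8.0 years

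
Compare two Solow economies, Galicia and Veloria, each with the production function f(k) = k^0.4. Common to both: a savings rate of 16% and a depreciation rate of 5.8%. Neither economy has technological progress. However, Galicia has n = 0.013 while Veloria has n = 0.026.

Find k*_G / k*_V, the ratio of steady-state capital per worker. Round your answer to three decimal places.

ratio ≈ 1.323

Steady-state k* = [s/(n + δ)]^(1/(1−α)), so the ratio is [ (s_G/(n + δ)_G) / (s_V/(n + δ)_V) ]^1.6667.
s_G/(n + δ)_G = 0.16/0.071 = 2.2535; s_V/(n + δ)_V = 0.16/0.084 = 1.9048.
Ratio = (2.2535/1.9048)^1.6667 = 1.1831^1.6667 ≈ 1.3234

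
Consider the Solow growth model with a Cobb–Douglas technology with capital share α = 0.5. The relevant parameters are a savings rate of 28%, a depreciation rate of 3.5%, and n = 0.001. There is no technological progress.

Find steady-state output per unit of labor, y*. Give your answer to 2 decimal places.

y* ≈ 7.78

Steady state requires s·f(k) = (n + δ)·k, i.e. s·k^α = (n + δ)·k.
Dividing both sides by k: k^(1−α) = s / (n + δ).
k^0.5 = 0.28 / (0.001 + 0.035) = 0.28 / 0.036 = 7.7778
k* = 7.7778^(1/0.5) ≈ 60.4942
y* = (k*)^α = 60.4942^0.5 ≈ 7.7778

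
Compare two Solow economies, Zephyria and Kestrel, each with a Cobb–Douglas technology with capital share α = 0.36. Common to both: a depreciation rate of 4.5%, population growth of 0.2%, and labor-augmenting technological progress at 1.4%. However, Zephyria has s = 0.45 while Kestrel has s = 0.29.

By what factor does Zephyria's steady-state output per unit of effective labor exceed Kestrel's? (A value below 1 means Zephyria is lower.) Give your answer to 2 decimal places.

y*_Z / y*_K ≈ 1.28

Steady-state y* = [s/(n + g + δ)]^(α/(1−α)), so the ratio is [ (s_Z/(n + g + δ)_Z) / (s_K/(n + g + δ)_K) ]^0.5625.
s_Z/(n + g + δ)_Z = 0.45/0.061 = 7.3770; s_K/(n + g + δ)_K = 0.29/0.061 = 4.7541.
Ratio = (7.3770/4.7541)^0.5625 = 1.5517^0.5625 ≈ 1.2804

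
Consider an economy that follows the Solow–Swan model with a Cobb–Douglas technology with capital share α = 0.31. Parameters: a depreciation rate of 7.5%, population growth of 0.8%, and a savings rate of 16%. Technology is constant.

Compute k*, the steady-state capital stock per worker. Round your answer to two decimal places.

Steady state requires s·f(k) = (n + δ)·k, i.e. s·k^α = (n + δ)·k.
Rearranging, k^(1−α) = s / (n + δ).
k^0.69 = 0.16 / (0.008 + 0.075) = 0.16 / 0.083 = 1.9277
k* = 1.9277^(1/0.69) ≈ 2.5888

k* = 2.59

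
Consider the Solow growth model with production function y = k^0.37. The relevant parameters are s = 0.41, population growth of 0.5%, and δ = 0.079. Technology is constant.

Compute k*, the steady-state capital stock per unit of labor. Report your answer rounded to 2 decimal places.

In steady state, investment equals break-even investment: s·k^α = (n + δ)·k.
Dividing both sides by k: k^(1−α) = s / (n + δ).
k^0.63 = 0.41 / (0.005 + 0.079) = 0.41 / 0.084 = 4.8810
k* = 4.8810^(1/0.63) ≈ 12.3843

k* = 12.38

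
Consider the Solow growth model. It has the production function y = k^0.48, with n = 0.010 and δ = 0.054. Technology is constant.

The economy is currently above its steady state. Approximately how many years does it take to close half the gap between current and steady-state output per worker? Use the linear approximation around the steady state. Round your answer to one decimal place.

about 20.8 years

Near the steady state the convergence rate is λ = (1 − α)(n + δ).
λ = (1 − 0.48) × 0.064 = 0.52 × 0.064 = 0.03328
Half-life = ln 2 / λ = 0.6931 / 0.03328 ≈ 20.83 years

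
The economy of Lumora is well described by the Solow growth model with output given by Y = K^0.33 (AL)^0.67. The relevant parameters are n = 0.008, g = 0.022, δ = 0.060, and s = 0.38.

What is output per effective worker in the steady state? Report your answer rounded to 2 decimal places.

y* = 2.03

In steady state, investment equals break-even investment: s·k^α = (n + g + δ)·k.
Rearranging, k^(1−α) = s / (n + g + δ).
k^0.67 = 0.38 / (0.008 + 0.022 + 0.060) = 0.38 / 0.090 = 4.2222
k* = 4.2222^(1/0.67) ≈ 8.5830
y* = (k*)^α = 8.5830^0.33 ≈ 2.0328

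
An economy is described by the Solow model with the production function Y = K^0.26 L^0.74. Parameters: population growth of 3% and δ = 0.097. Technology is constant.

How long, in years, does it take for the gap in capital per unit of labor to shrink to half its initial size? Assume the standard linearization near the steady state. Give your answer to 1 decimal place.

t_½ ≈ 7.4 years

Near the steady state the convergence rate is λ = (1 − α)(n + δ).
λ = (1 − 0.26) × 0.127 = 0.74 × 0.127 = 0.09398
Half-life = ln 2 / λ = 0.6931 / 0.09398 ≈ 7.37 years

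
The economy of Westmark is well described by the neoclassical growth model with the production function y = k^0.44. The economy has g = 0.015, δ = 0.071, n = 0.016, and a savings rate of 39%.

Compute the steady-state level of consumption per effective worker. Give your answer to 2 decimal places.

c* = 1.75

At the steady state, Δk = 0, so s·k^α = (n + g + δ)·k.
Rearranging, k^(1−α) = s / (n + g + δ).
k^0.56 = 0.39 / (0.016 + 0.015 + 0.071) = 0.39 / 0.102 = 3.8235
k* = 3.8235^(1/0.56) ≈ 10.9675
y* = (k*)^α = 10.9675^0.44 ≈ 2.8685
c* = (1 − s)·y* = (1 − 0.39) × 2.8685 ≈ 1.7498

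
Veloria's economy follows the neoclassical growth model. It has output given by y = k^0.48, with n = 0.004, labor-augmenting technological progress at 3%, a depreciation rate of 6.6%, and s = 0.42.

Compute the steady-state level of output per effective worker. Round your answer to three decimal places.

y* ≈ 3.761

Steady state requires s·f(k) = (n + g + δ)·k, i.e. s·k^α = (n + g + δ)·k.
Dividing both sides by k: k^(1−α) = s / (n + g + δ).
k^0.52 = 0.42 / (0.004 + 0.030 + 0.066) = 0.42 / 0.100 = 4.2000
k* = 4.2000^(1/0.52) ≈ 15.7963
y* = (k*)^α = 15.7963^0.48 ≈ 3.7610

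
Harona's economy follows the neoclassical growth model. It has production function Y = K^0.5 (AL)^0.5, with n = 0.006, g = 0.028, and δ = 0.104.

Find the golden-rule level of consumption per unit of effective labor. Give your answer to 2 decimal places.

c_gold ≈ 1.81

At the golden rule, f'(k) = n + g + δ, so α·k^(α−1) = n + g + δ and k_gold = (α/(n + g + δ))^(1/(1−α)).
k_gold = (0.5/0.138)^(1/0.5) = 3.6232^2 ≈ 13.1276
c_gold = f(k_gold) − (n + g + δ)·k_gold = 3.6232 − 0.138×13.1276 ≈ 1.8116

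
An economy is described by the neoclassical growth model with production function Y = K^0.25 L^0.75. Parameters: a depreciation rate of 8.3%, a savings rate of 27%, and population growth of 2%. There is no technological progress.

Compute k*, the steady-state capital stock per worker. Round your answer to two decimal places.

k* = 3.61

In steady state, investment equals break-even investment: s·k^α = (n + δ)·k.
Dividing both sides by k: k^(1−α) = s / (n + δ).
k^0.75 = 0.27 / (0.020 + 0.083) = 0.27 / 0.103 = 2.6214
k* = 2.6214^(1/0.75) ≈ 3.6145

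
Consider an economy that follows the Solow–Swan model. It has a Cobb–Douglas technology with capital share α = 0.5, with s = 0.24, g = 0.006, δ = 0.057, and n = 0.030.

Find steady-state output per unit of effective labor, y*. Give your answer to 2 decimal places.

y* = 2.58

At the steady state, Δk = 0, so s·k^α = (n + g + δ)·k.
Rearranging, k^(1−α) = s / (n + g + δ).
k^0.5 = 0.24 / (0.030 + 0.006 + 0.057) = 0.24 / 0.093 = 2.5806
k* = 2.5806^(1/0.5) ≈ 6.6595
y* = (k*)^α = 6.6595^0.5 ≈ 2.5806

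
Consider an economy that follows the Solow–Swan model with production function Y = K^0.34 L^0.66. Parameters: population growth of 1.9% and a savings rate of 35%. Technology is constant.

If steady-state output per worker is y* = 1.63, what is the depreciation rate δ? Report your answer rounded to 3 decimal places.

δ ≈ 0.117

At the steady state, Δk = 0, so s·k^α = (n + δ)·k.
Since y* = [s/(n + δ)]^(α/(1−α)), we have s/(n + δ) = (y*)^((1−α)/α) = 1.63^1.9412 = 2.5817.
Therefore n + δ = s / 2.5817 = 0.35 / 2.5817 = 0.1356, so δ = 0.1356 − 0.019 = 0.1166.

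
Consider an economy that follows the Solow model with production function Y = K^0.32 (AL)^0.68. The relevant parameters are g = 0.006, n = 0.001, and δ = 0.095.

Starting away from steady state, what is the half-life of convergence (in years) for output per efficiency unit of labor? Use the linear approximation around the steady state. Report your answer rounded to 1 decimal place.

half-life ≈ 10.0 years

Near the steady state the convergence rate is λ = (1 − α)(n + g + δ).
λ = (1 − 0.32) × 0.102 = 0.68 × 0.102 = 0.06936
Half-life = ln 2 / λ = 0.6931 / 0.06936 ≈ 9.99 years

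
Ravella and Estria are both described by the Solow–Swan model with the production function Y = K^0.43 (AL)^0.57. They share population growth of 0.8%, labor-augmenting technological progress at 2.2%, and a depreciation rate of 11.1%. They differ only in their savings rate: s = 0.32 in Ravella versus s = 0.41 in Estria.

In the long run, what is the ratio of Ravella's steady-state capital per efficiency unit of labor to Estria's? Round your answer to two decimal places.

Steady-state k* = [s/(n + g + δ)]^(1/(1−α)), so the ratio is [ (s_R/(n + g + δ)_R) / (s_E/(n + g + δ)_E) ]^1.7544.
s_R/(n + g + δ)_R = 0.32/0.141 = 2.2695; s_E/(n + g + δ)_E = 0.41/0.141 = 2.9078.
Ratio = (2.2695/2.9078)^1.7544 = 0.7805^1.7544 ≈ 0.6474

k*_R / k*_E ≈ 0.65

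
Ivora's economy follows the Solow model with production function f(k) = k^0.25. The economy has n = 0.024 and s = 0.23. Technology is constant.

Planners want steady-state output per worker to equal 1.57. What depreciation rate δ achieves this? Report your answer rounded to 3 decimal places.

Steady state requires s·f(k) = (n + δ)·k, i.e. s·k^α = (n + δ)·k.
Since y* = [s/(n + δ)]^(α/(1−α)), we have s/(n + δ) = (y*)^((1−α)/α) = 1.57^3 = 3.8699.
Therefore n + δ = s / 3.8699 = 0.23 / 3.8699 = 0.0594, so δ = 0.0594 − 0.024 = 0.0354.

δ ≈ 0.035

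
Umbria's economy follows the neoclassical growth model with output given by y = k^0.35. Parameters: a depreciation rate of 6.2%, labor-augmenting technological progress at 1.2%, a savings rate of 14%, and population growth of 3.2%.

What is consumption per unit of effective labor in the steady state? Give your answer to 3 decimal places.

c* ≈ 0.999

Steady state requires s·f(k) = (n + g + δ)·k, i.e. s·k^α = (n + g + δ)·k.
Rearranging, k^(1−α) = s / (n + g + δ).
k^0.65 = 0.14 / (0.032 + 0.012 + 0.062) = 0.14 / 0.106 = 1.3208
k* = 1.3208^(1/0.65) ≈ 1.5343
y* = (k*)^α = 1.5343^0.35 ≈ 1.1616
c* = (1 − s)·y* = (1 − 0.14) × 1.1616 ≈ 0.9990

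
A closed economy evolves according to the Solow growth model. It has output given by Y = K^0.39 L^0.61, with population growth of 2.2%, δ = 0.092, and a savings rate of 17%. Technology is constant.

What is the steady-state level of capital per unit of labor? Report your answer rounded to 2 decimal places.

In steady state, investment equals break-even investment: s·k^α = (n + δ)·k.
Dividing both sides by k: k^(1−α) = s / (n + δ).
k^0.61 = 0.17 / (0.022 + 0.092) = 0.17 / 0.114 = 1.4912
k* = 1.4912^(1/0.61) ≈ 1.9252

k* = 1.93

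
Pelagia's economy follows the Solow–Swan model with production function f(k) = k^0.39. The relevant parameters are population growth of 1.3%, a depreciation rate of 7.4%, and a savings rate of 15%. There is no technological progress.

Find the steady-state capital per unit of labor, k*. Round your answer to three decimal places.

In steady state, investment equals break-even investment: s·k^α = (n + δ)·k.
Dividing both sides by k: k^(1−α) = s / (n + δ).
k^0.61 = 0.15 / (0.013 + 0.074) = 0.15 / 0.087 = 1.7241
k* = 1.7241^(1/0.61) ≈ 2.4423

k* ≈ 2.442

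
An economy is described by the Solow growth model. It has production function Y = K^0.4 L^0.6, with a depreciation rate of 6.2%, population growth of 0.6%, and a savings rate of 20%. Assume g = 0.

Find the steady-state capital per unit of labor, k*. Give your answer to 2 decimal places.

In steady state, investment equals break-even investment: s·k^α = (n + δ)·k.
Rearranging, k^(1−α) = s / (n + δ).
k^0.6 = 0.20 / (0.006 + 0.062) = 0.20 / 0.068 = 2.9412
k* = 2.9412^(1/0.6) ≈ 6.0377

k* ≈ 6.04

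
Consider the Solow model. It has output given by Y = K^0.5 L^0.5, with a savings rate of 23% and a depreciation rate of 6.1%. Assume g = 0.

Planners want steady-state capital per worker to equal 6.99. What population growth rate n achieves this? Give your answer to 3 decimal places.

n ≈ 0.026

In steady state, investment equals break-even investment: s·k^α = (n + δ)·k.
So s / (n + δ) = (k*)^(1−α) = 6.99^0.5 = 2.6439.
Therefore n + δ = s / 2.6439 = 0.23 / 2.6439 = 0.0870, so n = 0.0870 − 0.061 = 0.0260.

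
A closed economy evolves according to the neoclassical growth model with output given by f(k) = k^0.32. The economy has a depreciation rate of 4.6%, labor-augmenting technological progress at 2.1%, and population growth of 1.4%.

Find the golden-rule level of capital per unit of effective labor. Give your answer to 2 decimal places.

k_gold ≈ 7.54

The golden rule sets f'(k) = n + g + δ, i.e. α·k^(α−1) = n + g + δ.
So k^(1−α) = α / (n + g + δ) = 0.32 / 0.081 = 3.9506.
k_gold = 3.9506^(1/0.68) ≈ 7.5413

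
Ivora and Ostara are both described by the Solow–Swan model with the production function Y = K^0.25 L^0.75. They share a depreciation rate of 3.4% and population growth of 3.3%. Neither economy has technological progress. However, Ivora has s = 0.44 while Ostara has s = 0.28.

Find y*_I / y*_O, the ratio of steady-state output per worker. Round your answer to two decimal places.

Steady-state y* = [s/(n + δ)]^(α/(1−α)), so the ratio is [ (s_I/(n + δ)_I) / (s_O/(n + δ)_O) ]^0.3333.
s_I/(n + δ)_I = 0.44/0.067 = 6.5672; s_O/(n + δ)_O = 0.28/0.067 = 4.1791.
Ratio = (6.5672/4.1791)^0.3333 = 1.5714^0.3333 ≈ 1.1626

ratio ≈ 1.16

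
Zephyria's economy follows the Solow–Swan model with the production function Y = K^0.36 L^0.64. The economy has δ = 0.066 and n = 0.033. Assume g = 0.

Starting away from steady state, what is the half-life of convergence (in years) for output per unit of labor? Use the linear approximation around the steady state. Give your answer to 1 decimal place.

half-life ≈ 10.9 years

Near the steady state the convergence rate is λ = (1 − α)(n + δ).
λ = (1 − 0.36) × 0.099 = 0.64 × 0.099 = 0.06336
Half-life = ln 2 / λ = 0.6931 / 0.06336 ≈ 10.94 years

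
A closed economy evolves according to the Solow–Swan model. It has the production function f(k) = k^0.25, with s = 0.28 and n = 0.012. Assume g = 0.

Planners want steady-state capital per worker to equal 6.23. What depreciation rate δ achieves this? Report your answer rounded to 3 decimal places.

δ ≈ 0.059

At the steady state, Δk = 0, so s·k^α = (n + δ)·k.
So s / (n + δ) = (k*)^(1−α) = 6.23^0.75 = 3.9434.
Therefore n + δ = s / 3.9434 = 0.28 / 3.9434 = 0.0710, so δ = 0.0710 − 0.012 = 0.0590.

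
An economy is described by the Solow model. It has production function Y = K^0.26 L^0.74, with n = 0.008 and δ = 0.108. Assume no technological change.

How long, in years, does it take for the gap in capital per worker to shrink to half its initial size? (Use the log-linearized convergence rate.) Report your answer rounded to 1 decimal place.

about 8.1 years

Near the steady state the convergence rate is λ = (1 − α)(n + δ).
λ = (1 − 0.26) × 0.116 = 0.74 × 0.116 = 0.08584
Half-life = ln 2 / λ = 0.6931 / 0.08584 ≈ 8.07 years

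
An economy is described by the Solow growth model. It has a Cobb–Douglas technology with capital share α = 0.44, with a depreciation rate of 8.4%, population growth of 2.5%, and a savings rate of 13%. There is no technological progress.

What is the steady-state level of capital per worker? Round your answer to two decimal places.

k* ≈ 1.37

At the steady state, Δk = 0, so s·k^α = (n + δ)·k.
Dividing both sides by k: k^(1−α) = s / (n + δ).
k^0.56 = 0.13 / (0.025 + 0.084) = 0.13 / 0.109 = 1.1927
k* = 1.1927^(1/0.56) ≈ 1.3698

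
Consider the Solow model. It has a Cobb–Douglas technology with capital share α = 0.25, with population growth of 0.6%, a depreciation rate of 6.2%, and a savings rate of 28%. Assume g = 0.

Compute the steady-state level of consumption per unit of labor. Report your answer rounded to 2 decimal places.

c* ≈ 1.15

At the steady state, Δk = 0, so s·k^α = (n + δ)·k.
Dividing both sides by k: k^(1−α) = s / (n + δ).
k^0.75 = 0.28 / (0.006 + 0.062) = 0.28 / 0.068 = 4.1176
k* = 4.1176^(1/0.75) ≈ 6.5997
y* = (k*)^α = 6.5997^0.25 ≈ 1.6028
c* = (1 − s)·y* = (1 − 0.28) × 1.6028 ≈ 1.1540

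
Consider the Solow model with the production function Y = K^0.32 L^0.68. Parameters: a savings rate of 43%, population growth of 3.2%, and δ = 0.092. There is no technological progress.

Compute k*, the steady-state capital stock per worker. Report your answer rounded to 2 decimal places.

k* = 6.23

Steady state requires s·f(k) = (n + δ)·k, i.e. s·k^α = (n + δ)·k.
Rearranging, k^(1−α) = s / (n + δ).
k^0.68 = 0.43 / (0.032 + 0.092) = 0.43 / 0.124 = 3.4677
k* = 3.4677^(1/0.68) ≈ 6.2256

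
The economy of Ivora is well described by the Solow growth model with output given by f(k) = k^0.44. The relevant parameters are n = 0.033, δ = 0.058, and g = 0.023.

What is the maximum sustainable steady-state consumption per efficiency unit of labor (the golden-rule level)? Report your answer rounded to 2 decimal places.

c_gold ≈ 1.62

At the golden rule, f'(k) = n + g + δ, so α·k^(α−1) = n + g + δ and k_gold = (α/(n + g + δ))^(1/(1−α)).
k_gold = (0.44/0.114)^(1/0.56) = 3.8596^1.7857 ≈ 11.1529
c_gold = f(k_gold) − (n + g + δ)·k_gold = 2.8897 − 0.114×11.1529 ≈ 1.6183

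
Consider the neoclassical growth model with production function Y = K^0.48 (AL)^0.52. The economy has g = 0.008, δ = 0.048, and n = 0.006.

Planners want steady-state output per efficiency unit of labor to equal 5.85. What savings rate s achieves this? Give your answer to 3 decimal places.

s ≈ 0.420

In steady state, investment equals break-even investment: s·k^α = (n + g + δ)·k.
Since y* = [s/(n + g + δ)]^(α/(1−α)), we have s/(n + g + δ) = (y*)^((1−α)/α) = 5.85^1.0833 = 6.7774.
Therefore s = 6.7774 × (n + g + δ) = 6.7774 × 0.062 = 0.4202.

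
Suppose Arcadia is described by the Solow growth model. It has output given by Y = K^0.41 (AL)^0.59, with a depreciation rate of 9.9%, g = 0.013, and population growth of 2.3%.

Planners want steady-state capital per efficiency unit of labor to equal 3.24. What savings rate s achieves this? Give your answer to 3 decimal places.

Steady state requires s·f(k) = (n + g + δ)·k, i.e. s·k^α = (n + g + δ)·k.
So s / (n + g + δ) = (k*)^(1−α) = 3.24^0.59 = 2.0009.
Therefore s = 2.0009 × (n + g + δ) = 2.0009 × 0.135 = 0.2701.

s ≈ 0.270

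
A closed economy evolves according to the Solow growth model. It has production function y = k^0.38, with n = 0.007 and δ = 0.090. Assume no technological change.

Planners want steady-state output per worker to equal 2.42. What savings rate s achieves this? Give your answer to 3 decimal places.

At the steady state, Δk = 0, so s·k^α = (n + δ)·k.
Since y* = [s/(n + δ)]^(α/(1−α)), we have s/(n + δ) = (y*)^((1−α)/α) = 2.42^1.6316 = 4.2290.
Therefore s = 4.2290 × (n + δ) = 4.2290 × 0.097 = 0.4102.

s ≈ 0.410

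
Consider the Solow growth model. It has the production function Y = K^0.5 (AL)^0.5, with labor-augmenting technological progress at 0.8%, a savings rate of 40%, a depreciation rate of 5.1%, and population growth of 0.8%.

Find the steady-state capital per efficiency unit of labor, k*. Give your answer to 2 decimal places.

In steady state, investment equals break-even investment: s·k^α = (n + g + δ)·k.
Dividing both sides by k: k^(1−α) = s / (n + g + δ).
k^0.5 = 0.40 / (0.008 + 0.008 + 0.051) = 0.40 / 0.067 = 5.9701
k* = 5.9701^(1/0.5) ≈ 35.6421

k* ≈ 35.64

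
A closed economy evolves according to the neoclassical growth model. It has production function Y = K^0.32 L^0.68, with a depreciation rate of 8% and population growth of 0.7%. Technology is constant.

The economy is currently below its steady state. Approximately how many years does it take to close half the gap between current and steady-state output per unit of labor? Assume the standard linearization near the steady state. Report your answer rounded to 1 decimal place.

Near the steady state the convergence rate is λ = (1 − α)(n + δ).
λ = (1 − 0.32) × 0.087 = 0.68 × 0.087 = 0.05916
Half-life = ln 2 / λ = 0.6931 / 0.05916 ≈ 11.72 years

half-life ≈ 11.7 years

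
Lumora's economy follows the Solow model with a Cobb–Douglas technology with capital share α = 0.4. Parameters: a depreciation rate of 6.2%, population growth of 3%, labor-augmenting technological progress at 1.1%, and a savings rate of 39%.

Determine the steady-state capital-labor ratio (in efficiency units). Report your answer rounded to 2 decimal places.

In steady state, investment equals break-even investment: s·k^α = (n + g + δ)·k.
Rearranging, k^(1−α) = s / (n + g + δ).
k^0.6 = 0.39 / (0.030 + 0.011 + 0.062) = 0.39 / 0.103 = 3.7864
k* = 3.7864^(1/0.6) ≈ 9.1984

k* = 9.20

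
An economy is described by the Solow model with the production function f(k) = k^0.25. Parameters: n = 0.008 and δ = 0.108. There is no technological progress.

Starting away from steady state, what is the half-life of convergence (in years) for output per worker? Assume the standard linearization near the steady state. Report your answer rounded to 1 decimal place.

Near the steady state the convergence rate is λ = (1 − α)(n + δ).
λ = (1 − 0.25) × 0.116 = 0.75 × 0.116 = 0.0870
Half-life = ln 2 / λ = 0.6931 / 0.0870 ≈ 7.97 years

half-life ≈ 8.0 years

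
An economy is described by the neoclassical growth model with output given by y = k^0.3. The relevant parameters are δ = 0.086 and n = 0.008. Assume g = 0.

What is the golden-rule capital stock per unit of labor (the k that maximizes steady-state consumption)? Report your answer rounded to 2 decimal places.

k_gold ≈ 5.25

The golden rule sets f'(k) = n + δ, i.e. α·k^(α−1) = n + δ.
So k^(1−α) = α / (n + δ) = 0.3 / 0.094 = 3.1915.
k_gold = 3.1915^(1/0.7) ≈ 5.2480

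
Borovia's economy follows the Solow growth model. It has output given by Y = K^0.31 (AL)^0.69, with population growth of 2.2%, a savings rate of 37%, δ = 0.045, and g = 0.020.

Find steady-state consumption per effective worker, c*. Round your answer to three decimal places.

Steady state requires s·f(k) = (n + g + δ)·k, i.e. s·k^α = (n + g + δ)·k.
Rearranging, k^(1−α) = s / (n + g + δ).
k^0.69 = 0.37 / (0.022 + 0.020 + 0.045) = 0.37 / 0.087 = 4.2529
k* = 4.2529^(1/0.69) ≈ 8.1496
y* = (k*)^α = 8.1496^0.31 ≈ 1.9163
c* = (1 − s)·y* = (1 − 0.37) × 1.9163 ≈ 1.2073

c* ≈ 1.207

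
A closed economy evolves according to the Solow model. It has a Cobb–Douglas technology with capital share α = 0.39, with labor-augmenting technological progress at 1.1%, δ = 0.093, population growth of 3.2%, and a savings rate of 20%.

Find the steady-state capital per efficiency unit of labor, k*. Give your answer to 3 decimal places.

k* ≈ 1.882

In steady state, investment equals break-even investment: s·k^α = (n + g + δ)·k.
Dividing both sides by k: k^(1−α) = s / (n + g + δ).
k^0.61 = 0.20 / (0.032 + 0.011 + 0.093) = 0.20 / 0.136 = 1.4706
k* = 1.4706^(1/0.61) ≈ 1.8818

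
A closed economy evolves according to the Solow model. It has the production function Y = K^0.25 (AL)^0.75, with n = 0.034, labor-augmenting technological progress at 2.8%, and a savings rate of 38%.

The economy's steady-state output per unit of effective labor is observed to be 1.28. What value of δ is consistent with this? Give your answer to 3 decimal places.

Steady state requires s·f(k) = (n + g + δ)·k, i.e. s·k^α = (n + g + δ)·k.
Since y* = [s/(n + g + δ)]^(α/(1−α)), we have s/(n + g + δ) = (y*)^((1−α)/α) = 1.28^3 = 2.0972.
Therefore n + g + δ = s / 2.0972 = 0.38 / 2.0972 = 0.1812, so δ = 0.1812 − 0.062 = 0.1192.

δ ≈ 0.119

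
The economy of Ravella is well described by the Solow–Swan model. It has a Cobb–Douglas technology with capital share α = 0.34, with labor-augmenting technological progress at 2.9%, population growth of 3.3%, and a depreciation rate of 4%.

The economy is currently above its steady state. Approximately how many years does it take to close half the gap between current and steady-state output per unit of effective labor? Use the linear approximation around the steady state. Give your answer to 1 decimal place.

Near the steady state the convergence rate is λ = (1 − α)(n + g + δ).
λ = (1 − 0.34) × 0.102 = 0.66 × 0.102 = 0.06732
Half-life = ln 2 / λ = 0.6931 / 0.06732 ≈ 10.30 years

about 10.3 years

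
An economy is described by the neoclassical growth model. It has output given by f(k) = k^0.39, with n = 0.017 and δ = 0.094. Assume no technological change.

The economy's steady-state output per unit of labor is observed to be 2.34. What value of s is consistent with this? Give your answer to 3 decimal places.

s ≈ 0.420

In steady state, investment equals break-even investment: s·k^α = (n + δ)·k.
Since y* = [s/(n + δ)]^(α/(1−α)), we have s/(n + δ) = (y*)^((1−α)/α) = 2.34^1.5641 = 3.7800.
Therefore s = 3.7800 × (n + δ) = 3.7800 × 0.111 = 0.4196.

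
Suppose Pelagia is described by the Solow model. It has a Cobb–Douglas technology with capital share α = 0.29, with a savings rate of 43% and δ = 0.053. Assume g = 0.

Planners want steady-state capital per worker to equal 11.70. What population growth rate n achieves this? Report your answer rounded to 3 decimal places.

At the steady state, Δk = 0, so s·k^α = (n + δ)·k.
So s / (n + δ) = (k*)^(1−α) = 11.70^0.71 = 5.7334.
Therefore n + δ = s / 5.7334 = 0.43 / 5.7334 = 0.0750, so n = 0.0750 − 0.053 = 0.0220.

n ≈ 0.022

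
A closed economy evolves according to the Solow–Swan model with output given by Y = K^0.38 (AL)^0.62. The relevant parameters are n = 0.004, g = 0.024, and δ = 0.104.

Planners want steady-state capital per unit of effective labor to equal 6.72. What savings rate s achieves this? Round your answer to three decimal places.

In steady state, investment equals break-even investment: s·k^α = (n + g + δ)·k.
So s / (n + g + δ) = (k*)^(1−α) = 6.72^0.62 = 3.2581.
Therefore s = 3.2581 × (n + g + δ) = 3.2581 × 0.132 = 0.4301.

s ≈ 0.430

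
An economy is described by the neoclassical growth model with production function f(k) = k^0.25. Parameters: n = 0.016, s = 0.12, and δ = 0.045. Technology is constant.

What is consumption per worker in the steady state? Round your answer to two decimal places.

c* ≈ 1.10

At the steady state, Δk = 0, so s·k^α = (n + δ)·k.
Dividing both sides by k: k^(1−α) = s / (n + δ).
k^0.75 = 0.12 / (0.016 + 0.045) = 0.12 / 0.061 = 1.9672
k* = 1.9672^(1/0.75) ≈ 2.4649
y* = (k*)^α = 2.4649^0.25 ≈ 1.2530
c* = (1 − s)·y* = (1 − 0.12) × 1.2530 ≈ 1.1026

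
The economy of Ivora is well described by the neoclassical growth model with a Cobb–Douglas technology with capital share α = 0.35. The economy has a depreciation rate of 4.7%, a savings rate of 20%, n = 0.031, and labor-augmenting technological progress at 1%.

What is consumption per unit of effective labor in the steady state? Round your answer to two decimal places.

c* ≈ 1.24

Steady state requires s·f(k) = (n + g + δ)·k, i.e. s·k^α = (n + g + δ)·k.
Dividing both sides by k: k^(1−α) = s / (n + g + δ).
k^0.65 = 0.20 / (0.031 + 0.010 + 0.047) = 0.20 / 0.088 = 2.2727
k* = 2.2727^(1/0.65) ≈ 3.5361
y* = (k*)^α = 3.5361^0.35 ≈ 1.5559
c* = (1 − s)·y* = (1 − 0.20) × 1.5559 ≈ 1.2447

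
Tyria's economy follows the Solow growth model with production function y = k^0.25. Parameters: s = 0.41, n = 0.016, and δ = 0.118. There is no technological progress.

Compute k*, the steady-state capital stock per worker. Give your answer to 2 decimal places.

k* = 4.44

Steady state requires s·f(k) = (n + δ)·k, i.e. s·k^α = (n + δ)·k.
Rearranging, k^(1−α) = s / (n + δ).
k^0.75 = 0.41 / (0.016 + 0.118) = 0.41 / 0.134 = 3.0597
k* = 3.0597^(1/0.75) ≈ 4.4419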